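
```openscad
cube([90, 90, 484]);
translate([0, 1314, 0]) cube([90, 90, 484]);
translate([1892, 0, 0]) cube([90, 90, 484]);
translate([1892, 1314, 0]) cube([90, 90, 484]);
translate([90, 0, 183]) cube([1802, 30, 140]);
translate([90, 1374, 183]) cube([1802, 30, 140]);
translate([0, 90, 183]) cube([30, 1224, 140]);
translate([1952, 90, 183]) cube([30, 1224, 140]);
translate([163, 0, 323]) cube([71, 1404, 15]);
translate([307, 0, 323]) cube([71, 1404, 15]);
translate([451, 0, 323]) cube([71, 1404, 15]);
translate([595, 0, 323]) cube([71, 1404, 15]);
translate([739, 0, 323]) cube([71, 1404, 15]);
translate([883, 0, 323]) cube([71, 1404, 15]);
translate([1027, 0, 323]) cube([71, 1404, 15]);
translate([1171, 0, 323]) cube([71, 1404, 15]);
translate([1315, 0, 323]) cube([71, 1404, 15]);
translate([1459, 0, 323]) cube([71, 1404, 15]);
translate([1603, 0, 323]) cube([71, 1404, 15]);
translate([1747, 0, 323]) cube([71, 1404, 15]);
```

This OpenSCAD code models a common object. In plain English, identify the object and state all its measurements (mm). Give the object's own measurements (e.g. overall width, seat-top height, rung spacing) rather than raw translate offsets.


A bed frame 1982 mm long (x) by 1404 mm wide (y). Four 90×90 mm corner posts, 484 mm tall, at the corners of the footprint. Four rails of 30 mm thickness and 140 mm height run between adjacent posts with their undersides at z = 183 mm, their outer faces flush with the outside of the frame (the two x-running rails run between the posts' inner faces; the two y-running rails run between the posts' inner faces). 12 slats, each 71 mm wide (x) and 15 mm thick, lie across the top of the two x-running rails, running the full 1404 mm width of the frame in y; along x they sit between the end posts with a 73 mm gap after the −x posts and between neighbouring slats, leaving 74 mm before the +x posts.


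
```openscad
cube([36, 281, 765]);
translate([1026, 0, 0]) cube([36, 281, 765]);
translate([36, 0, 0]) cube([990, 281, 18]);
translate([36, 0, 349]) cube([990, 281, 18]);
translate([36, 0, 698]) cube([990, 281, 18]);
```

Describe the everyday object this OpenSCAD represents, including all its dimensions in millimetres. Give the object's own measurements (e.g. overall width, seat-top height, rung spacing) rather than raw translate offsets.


An open bookshelf. Two side panels, each 36 mm thick, 281 mm deep and 765 mm tall, stand 1062 mm apart (outside-to-outside). Between them sit 3 shelves, each 18 mm thick and 281 mm deep, spanning the full gap between the sides. The bottom shelf rests on the floor (its underside at z = 0) and the clear gap between one shelf's top and the next shelf's underside is 331 mm.


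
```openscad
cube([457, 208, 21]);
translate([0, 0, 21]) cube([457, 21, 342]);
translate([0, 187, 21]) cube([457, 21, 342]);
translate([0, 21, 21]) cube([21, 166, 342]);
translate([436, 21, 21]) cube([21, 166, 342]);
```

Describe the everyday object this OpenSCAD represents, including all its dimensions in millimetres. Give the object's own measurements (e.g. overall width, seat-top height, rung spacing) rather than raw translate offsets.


An open-topped rectangular box: outside dimensions 457×208×363 mm, with a uniform wall and base thickness of 21 mm. The base is a full 457×208 slab on the floor; four walls sit on top of the base. The front and back walls (the −y and +y sides) span the full width; the two side walls fit between them.


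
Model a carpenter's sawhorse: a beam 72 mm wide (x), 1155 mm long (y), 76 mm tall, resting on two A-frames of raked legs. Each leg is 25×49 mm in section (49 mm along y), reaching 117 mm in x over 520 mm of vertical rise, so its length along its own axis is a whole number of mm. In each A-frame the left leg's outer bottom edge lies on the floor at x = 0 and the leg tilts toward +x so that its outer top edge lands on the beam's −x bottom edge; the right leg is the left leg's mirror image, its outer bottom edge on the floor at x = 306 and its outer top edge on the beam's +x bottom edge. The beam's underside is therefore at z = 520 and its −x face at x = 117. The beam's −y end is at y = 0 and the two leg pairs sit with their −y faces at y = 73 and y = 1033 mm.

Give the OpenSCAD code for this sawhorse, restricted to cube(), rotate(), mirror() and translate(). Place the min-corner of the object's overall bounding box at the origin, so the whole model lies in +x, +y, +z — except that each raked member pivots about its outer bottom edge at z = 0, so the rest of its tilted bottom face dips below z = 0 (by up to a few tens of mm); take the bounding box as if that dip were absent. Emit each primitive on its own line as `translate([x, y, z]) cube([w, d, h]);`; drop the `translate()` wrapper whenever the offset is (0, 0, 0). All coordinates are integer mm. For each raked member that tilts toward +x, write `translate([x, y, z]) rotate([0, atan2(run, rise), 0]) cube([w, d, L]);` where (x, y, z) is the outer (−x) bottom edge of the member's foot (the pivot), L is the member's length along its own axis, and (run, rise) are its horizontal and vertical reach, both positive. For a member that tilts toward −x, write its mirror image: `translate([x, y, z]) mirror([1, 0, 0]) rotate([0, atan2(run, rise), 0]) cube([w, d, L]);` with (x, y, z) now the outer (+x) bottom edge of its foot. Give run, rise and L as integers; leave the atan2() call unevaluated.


// leg length = √(117² + 520²) = 533
// right-leg outer foot x = 2·117 + 72 = 306
// beam min-corner = (117, 0, 520)
translate([117, 0, 520]) cube([72, 1155, 76]);
translate([0, 73, 0]) rotate([0, atan2(117, 520), 0]) cube([25, 49, 533]);
translate([306, 73, 0]) mirror([1, 0, 0]) rotate([0, atan2(117, 520), 0]) cube([25, 49, 533]);
translate([0, 1033, 0]) rotate([0, atan2(117, 520), 0]) cube([25, 49, 533]);
translate([306, 1033, 0]) mirror([1, 0, 0]) rotate([0, atan2(117, 520), 0]) cube([25, 49, 533]);


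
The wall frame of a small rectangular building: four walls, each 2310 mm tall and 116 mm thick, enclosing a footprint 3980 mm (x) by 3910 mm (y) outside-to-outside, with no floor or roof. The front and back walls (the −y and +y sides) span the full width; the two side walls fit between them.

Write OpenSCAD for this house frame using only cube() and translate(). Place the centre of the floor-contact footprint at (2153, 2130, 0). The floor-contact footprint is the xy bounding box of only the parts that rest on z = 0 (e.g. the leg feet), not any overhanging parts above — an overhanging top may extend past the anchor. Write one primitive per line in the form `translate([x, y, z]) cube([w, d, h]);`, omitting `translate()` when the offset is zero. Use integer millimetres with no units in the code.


translate([163, 175, 0]) cube([3980, 116, 2310]);
translate([163, 3969, 0]) cube([3980, 116, 2310]);
translate([163, 291, 0]) cube([116, 3678, 2310]);
translate([4027, 291, 0]) cube([116, 3678, 2310]);


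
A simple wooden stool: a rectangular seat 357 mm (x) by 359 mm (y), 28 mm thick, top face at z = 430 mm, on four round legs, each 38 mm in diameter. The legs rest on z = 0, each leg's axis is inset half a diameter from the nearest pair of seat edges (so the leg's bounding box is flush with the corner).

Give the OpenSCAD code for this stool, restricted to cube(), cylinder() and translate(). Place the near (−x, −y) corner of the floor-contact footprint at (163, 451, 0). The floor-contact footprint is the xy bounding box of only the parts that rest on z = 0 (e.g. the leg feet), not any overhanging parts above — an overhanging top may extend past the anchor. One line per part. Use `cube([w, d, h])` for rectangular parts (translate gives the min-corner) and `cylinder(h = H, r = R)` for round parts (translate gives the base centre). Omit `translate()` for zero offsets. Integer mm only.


translate([163, 451, 402]) cube([357, 359, 28]);
translate([182, 470, 0]) cylinder(h = 402, r = 19);
translate([501, 470, 0]) cylinder(h = 402, r = 19);
translate([182, 791, 0]) cylinder(h = 402, r = 19);
translate([501, 791, 0]) cylinder(h = 402, r = 19);


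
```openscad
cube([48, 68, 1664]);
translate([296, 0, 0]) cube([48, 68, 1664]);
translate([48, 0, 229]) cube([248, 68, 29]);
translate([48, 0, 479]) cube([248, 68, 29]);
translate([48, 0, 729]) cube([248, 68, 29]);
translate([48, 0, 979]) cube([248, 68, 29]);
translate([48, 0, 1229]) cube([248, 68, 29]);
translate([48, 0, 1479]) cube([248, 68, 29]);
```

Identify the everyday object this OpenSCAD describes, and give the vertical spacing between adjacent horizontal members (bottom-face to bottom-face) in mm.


A ladder. The rung spacing is 250 mm.

Two tall 48×68 posts with 6 short bars between them — a ladder. Adjacent rungs sit at z = 229 and z = 479, so the spacing is 479 − 229 = 250 mm.


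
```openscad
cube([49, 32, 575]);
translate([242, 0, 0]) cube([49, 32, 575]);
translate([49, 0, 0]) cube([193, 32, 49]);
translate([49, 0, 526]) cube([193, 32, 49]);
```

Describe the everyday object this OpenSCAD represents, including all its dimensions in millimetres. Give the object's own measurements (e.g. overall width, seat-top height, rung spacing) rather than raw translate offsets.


A rectangular picture frame lying in the x–z plane (depth along y). The opening is 193 mm wide (x) by 477 mm tall (z), surrounded by a border 49 mm wide on all four sides. The frame is 32 mm deep and is made of two full-height vertical stiles with two horizontal rails fitted between them.


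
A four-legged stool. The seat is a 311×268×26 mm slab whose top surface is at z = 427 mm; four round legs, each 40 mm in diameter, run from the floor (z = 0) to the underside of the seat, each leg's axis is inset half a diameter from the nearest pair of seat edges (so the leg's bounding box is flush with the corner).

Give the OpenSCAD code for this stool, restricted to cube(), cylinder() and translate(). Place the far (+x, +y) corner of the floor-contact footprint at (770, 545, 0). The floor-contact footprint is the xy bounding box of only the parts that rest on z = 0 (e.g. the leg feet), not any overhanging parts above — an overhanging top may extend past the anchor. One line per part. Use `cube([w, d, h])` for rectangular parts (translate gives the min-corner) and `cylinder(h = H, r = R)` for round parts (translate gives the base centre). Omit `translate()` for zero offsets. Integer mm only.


translate([459, 277, 401]) cube([311, 268, 26]);
translate([479, 297, 0]) cylinder(h = 401, r = 20);
translate([750, 297, 0]) cylinder(h = 401, r = 20);
translate([479, 525, 0]) cylinder(h = 401, r = 20);
translate([750, 525, 0]) cylinder(h = 401, r = 20);


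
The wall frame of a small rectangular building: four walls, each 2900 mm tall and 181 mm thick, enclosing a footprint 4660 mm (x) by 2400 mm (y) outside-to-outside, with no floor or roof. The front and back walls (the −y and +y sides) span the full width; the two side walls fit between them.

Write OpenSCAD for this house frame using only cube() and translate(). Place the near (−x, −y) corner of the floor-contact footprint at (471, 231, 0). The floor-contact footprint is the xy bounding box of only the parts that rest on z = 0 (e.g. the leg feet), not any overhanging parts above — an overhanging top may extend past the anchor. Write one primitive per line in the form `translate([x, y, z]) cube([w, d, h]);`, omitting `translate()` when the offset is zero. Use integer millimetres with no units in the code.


translate([471, 231, 0]) cube([4660, 181, 2900]);
translate([471, 2450, 0]) cube([4660, 181, 2900]);
translate([471, 412, 0]) cube([181, 2038, 2900]);
translate([4950, 412, 0]) cube([181, 2038, 2900]);


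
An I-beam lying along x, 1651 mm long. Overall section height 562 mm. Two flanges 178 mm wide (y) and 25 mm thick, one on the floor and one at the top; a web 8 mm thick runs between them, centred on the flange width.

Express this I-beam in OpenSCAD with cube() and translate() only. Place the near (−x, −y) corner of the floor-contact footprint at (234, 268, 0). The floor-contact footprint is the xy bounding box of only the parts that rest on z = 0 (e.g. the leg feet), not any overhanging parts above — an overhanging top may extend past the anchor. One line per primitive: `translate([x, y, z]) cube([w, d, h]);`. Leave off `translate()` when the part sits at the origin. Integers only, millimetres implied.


translate([234, 268, 0]) cube([1651, 178, 25]);
translate([234, 353, 25]) cube([1651, 8, 512]);
translate([234, 268, 537]) cube([1651, 178, 25]);


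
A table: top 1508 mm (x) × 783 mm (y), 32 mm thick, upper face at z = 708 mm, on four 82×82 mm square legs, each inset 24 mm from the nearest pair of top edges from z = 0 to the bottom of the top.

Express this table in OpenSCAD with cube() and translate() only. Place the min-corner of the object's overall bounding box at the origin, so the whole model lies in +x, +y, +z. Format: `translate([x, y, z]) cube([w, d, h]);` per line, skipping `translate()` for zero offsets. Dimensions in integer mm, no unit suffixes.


translate([0, 0, 676]) cube([1508, 783, 32]);
translate([24, 24, 0]) cube([82, 82, 676]);
translate([1402, 24, 0]) cube([82, 82, 676]);
translate([24, 677, 0]) cube([82, 82, 676]);
translate([1402, 677, 0]) cube([82, 82, 676]);


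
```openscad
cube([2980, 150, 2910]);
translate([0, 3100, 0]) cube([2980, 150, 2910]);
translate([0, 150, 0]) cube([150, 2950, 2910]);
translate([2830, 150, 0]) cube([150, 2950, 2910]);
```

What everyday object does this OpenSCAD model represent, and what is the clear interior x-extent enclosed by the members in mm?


A house (or room) frame. The interior width is 2680 mm.

Four 2910 mm walls enclosing a rectangle with no floor or roof — a room or house frame. Outside width is 2980 mm and wall thickness is 150 mm, so the interior width is 2980 − 2 × 150 = 2680 mm.


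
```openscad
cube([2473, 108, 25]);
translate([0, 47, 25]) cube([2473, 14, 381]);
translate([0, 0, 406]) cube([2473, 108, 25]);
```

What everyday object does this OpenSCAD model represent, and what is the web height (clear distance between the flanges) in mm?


An I-beam. The web height is 381 mm.

Two wide flanges with a thin centred web — an I-beam. Overall 431 mm minus two 25 mm flanges gives a web of 431 − 2·25 = 381 mm.


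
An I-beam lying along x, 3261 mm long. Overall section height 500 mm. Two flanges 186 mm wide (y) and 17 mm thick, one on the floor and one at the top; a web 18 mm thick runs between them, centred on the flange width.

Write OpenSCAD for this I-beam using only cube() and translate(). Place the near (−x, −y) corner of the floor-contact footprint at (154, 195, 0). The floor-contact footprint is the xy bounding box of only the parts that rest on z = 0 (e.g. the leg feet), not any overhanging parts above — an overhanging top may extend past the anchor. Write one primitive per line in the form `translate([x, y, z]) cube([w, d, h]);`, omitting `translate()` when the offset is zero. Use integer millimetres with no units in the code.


translate([154, 195, 0]) cube([3261, 186, 17]);
translate([154, 279, 17]) cube([3261, 18, 466]);
translate([154, 195, 483]) cube([3261, 186, 17]);


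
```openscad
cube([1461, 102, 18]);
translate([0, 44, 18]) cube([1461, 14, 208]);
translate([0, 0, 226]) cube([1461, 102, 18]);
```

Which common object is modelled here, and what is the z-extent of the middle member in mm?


An I-beam. The web height is 208 mm.

Two wide flanges with a thin centred web — an I-beam. Overall 244 mm minus two 18 mm flanges gives a web of 244 − 2·18 = 208 mm.


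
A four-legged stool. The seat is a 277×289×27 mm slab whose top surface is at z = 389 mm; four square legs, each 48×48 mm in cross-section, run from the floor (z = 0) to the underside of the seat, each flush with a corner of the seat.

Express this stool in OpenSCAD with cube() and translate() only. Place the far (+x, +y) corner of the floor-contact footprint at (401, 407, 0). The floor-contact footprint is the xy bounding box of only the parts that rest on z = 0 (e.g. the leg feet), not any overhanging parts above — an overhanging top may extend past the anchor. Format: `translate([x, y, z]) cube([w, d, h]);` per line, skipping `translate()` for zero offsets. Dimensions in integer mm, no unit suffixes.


translate([124, 118, 362]) cube([277, 289, 27]);
translate([124, 118, 0]) cube([48, 48, 362]);
translate([353, 118, 0]) cube([48, 48, 362]);
translate([124, 359, 0]) cube([48, 48, 362]);
translate([353, 359, 0]) cube([48, 48, 362]);


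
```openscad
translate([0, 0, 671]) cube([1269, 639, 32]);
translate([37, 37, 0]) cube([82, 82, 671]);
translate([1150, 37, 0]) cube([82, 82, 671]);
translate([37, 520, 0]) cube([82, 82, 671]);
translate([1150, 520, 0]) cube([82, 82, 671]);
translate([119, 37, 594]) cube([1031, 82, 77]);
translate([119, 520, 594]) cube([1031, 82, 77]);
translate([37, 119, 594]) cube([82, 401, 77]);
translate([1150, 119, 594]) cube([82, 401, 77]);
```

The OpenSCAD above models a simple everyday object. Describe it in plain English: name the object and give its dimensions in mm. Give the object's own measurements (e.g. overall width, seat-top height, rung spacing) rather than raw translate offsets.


A rectangular dining table. The top is 1269×639×32 mm with its upper surface at z = 703 mm. It stands on four 82×82 mm square legs, each inset 37 mm from the nearest pair of top edges, running from the floor to the underside of the top. Four apron rails, 82 mm thick and 77 mm tall, run between adjacent legs with their top edges flush with the underside of the top and their outer faces flush with the legs' outer faces.


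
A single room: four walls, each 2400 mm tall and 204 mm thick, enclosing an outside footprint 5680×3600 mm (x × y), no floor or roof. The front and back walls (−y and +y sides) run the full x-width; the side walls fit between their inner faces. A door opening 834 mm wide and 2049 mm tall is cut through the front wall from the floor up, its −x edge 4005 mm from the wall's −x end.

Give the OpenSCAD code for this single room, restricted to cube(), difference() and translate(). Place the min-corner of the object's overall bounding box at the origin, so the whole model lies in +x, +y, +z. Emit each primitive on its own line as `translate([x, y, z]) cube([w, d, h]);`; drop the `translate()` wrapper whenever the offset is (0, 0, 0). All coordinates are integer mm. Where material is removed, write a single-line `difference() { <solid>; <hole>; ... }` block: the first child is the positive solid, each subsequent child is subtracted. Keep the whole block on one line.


difference() { cube([5680, 204, 2400]); translate([4005, 0, 0]) cube([834, 204, 2049]); }
translate([0, 3396, 0]) cube([5680, 204, 2400]);
translate([0, 204, 0]) cube([204, 3192, 2400]);
translate([5476, 204, 0]) cube([204, 3192, 2400]);


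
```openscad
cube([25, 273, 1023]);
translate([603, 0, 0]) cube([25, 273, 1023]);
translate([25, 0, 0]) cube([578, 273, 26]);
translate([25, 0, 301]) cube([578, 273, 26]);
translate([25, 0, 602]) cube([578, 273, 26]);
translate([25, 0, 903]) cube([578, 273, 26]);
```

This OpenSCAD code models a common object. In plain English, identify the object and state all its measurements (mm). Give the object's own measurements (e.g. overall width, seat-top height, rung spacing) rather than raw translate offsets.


An open bookshelf. Two side panels, each 25 mm thick, 273 mm deep and 1023 mm tall, stand 628 mm apart (outside-to-outside). Between them sit 4 shelves, each 26 mm thick and 273 mm deep, spanning the full gap between the sides. The bottom shelf rests on the floor (its underside at z = 0) and the clear gap between one shelf's top and the next shelf's underside is 275 mm.


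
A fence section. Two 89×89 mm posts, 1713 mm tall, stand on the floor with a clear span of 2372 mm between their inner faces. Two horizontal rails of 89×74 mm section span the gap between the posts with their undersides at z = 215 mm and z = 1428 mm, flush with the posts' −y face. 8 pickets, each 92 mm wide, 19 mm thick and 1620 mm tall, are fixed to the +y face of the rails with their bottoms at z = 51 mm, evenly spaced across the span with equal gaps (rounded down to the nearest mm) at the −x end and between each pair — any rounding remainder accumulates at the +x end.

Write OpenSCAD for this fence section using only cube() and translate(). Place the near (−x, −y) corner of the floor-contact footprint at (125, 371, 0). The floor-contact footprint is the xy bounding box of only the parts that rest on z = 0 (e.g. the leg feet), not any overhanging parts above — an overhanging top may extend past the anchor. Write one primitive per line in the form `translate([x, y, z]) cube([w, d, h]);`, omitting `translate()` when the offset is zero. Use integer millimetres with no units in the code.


translate([125, 371, 0]) cube([89, 89, 1713]);
translate([2586, 371, 0]) cube([89, 89, 1713]);
translate([214, 371, 215]) cube([2372, 89, 74]);
translate([214, 371, 1428]) cube([2372, 89, 74]);
translate([395, 460, 51]) cube([92, 19, 1620]);
translate([668, 460, 51]) cube([92, 19, 1620]);
translate([941, 460, 51]) cube([92, 19, 1620]);
translate([1214, 460, 51]) cube([92, 19, 1620]);
translate([1487, 460, 51]) cube([92, 19, 1620]);
translate([1760, 460, 51]) cube([92, 19, 1620]);
translate([2033, 460, 51]) cube([92, 19, 1620]);
translate([2306, 460, 51]) cube([92, 19, 1620]);


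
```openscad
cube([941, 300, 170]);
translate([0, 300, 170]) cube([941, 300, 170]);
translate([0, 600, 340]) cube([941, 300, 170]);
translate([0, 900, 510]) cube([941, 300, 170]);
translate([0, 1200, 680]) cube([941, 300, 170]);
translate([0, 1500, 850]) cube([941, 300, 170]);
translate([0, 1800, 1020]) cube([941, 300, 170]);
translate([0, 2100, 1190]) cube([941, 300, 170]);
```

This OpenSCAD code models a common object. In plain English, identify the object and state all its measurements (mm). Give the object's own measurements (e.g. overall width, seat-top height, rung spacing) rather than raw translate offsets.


A straight staircase of 8 solid steps. Each step is 941 mm wide (x), 300 mm deep (y, the going) and 170 mm tall (the rise). The first step rests on the floor; each subsequent step sits one going further in +y and one rise higher in +z, directly behind and above the previous step with no overlap.


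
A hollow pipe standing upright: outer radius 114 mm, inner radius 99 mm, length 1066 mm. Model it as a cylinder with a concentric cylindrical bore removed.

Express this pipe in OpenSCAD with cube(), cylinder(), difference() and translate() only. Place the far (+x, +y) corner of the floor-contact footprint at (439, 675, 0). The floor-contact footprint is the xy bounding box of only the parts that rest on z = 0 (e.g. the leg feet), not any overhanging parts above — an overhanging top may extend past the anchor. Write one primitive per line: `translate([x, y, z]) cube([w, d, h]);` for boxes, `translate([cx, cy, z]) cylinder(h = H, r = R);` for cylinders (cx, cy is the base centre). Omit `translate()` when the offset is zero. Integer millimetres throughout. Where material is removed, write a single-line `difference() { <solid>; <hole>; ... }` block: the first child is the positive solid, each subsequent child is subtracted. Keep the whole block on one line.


difference() { translate([325, 561, 0]) cylinder(h = 1066, r = 114); translate([325, 561, 0]) cylinder(h = 1066, r = 99); }


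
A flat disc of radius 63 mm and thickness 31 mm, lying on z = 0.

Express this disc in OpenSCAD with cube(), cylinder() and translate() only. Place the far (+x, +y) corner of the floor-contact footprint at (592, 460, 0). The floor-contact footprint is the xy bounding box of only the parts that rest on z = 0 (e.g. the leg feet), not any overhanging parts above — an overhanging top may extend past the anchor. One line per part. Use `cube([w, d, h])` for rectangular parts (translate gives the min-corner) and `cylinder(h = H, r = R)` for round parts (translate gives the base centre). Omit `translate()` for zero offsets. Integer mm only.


translate([529, 397, 0]) cylinder(h = 31, r = 63);


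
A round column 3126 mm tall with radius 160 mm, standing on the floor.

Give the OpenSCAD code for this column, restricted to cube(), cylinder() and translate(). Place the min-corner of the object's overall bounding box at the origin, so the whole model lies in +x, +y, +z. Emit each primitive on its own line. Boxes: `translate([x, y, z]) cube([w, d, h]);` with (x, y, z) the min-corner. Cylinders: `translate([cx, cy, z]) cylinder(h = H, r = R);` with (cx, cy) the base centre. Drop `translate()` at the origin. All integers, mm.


translate([160, 160, 0]) cylinder(h = 3126, r = 160);


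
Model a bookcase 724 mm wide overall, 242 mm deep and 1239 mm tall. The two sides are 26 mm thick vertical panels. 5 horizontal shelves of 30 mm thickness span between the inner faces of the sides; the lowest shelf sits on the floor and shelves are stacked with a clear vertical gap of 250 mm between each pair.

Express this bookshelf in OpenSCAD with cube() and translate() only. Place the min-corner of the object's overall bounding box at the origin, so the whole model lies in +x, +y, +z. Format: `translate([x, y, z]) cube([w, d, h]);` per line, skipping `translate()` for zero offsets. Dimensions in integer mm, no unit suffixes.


cube([26, 242, 1239]);
translate([698, 0, 0]) cube([26, 242, 1239]);
translate([26, 0, 0]) cube([672, 242, 30]);
translate([26, 0, 280]) cube([672, 242, 30]);
translate([26, 0, 560]) cube([672, 242, 30]);
translate([26, 0, 840]) cube([672, 242, 30]);
translate([26, 0, 1120]) cube([672, 242, 30]);


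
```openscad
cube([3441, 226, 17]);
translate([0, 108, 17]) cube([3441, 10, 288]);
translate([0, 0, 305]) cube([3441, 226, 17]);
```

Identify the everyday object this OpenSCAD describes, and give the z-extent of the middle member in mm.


An I-beam. The web height is 288 mm.

Two wide flanges with a thin centred web — an I-beam. Overall 322 mm minus two 17 mm flanges gives a web of 322 − 2·17 = 288 mm.


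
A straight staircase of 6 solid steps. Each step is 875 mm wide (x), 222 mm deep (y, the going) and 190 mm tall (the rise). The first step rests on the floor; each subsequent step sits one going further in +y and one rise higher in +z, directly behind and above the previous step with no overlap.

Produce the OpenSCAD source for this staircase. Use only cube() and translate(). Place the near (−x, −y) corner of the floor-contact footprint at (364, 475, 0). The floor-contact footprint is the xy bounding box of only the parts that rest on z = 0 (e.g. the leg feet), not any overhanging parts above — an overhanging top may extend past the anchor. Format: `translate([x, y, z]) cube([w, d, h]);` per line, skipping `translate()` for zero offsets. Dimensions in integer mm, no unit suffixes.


translate([364, 475, 0]) cube([875, 222, 190]);
translate([364, 697, 190]) cube([875, 222, 190]);
translate([364, 919, 380]) cube([875, 222, 190]);
translate([364, 1141, 570]) cube([875, 222, 190]);
translate([364, 1363, 760]) cube([875, 222, 190]);
translate([364, 1585, 950]) cube([875, 222, 190]);


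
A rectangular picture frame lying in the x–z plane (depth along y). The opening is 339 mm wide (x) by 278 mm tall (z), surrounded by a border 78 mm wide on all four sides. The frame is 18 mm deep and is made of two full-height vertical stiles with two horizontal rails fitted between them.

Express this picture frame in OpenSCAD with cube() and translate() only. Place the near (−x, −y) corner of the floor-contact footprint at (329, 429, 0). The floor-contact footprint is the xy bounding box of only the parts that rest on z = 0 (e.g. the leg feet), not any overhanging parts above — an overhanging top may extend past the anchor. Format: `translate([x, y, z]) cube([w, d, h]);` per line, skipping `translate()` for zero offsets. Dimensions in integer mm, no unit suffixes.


translate([329, 429, 0]) cube([78, 18, 434]);
translate([746, 429, 0]) cube([78, 18, 434]);
translate([407, 429, 0]) cube([339, 18, 78]);
translate([407, 429, 356]) cube([339, 18, 78]);


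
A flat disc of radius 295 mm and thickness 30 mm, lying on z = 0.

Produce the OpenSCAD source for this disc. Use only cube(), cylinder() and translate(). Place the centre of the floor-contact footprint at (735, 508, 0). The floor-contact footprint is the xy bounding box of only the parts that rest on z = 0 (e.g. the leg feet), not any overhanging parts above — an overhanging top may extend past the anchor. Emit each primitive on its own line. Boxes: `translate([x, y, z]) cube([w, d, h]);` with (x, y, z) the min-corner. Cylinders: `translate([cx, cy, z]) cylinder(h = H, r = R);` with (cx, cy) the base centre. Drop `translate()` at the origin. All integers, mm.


translate([735, 508, 0]) cylinder(h = 30, r = 295);


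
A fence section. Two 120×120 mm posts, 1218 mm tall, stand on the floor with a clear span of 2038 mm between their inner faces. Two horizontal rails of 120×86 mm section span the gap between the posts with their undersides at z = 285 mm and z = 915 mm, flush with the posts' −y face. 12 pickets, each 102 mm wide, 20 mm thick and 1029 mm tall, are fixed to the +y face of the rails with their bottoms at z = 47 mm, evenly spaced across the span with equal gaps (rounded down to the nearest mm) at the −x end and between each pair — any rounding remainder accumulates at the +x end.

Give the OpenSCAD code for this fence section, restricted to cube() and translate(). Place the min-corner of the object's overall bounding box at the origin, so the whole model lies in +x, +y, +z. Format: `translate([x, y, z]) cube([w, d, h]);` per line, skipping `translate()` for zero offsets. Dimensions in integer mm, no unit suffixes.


cube([120, 120, 1218]);
translate([2158, 0, 0]) cube([120, 120, 1218]);
translate([120, 0, 285]) cube([2038, 120, 86]);
translate([120, 0, 915]) cube([2038, 120, 86]);
translate([182, 120, 47]) cube([102, 20, 1029]);
translate([346, 120, 47]) cube([102, 20, 1029]);
translate([510, 120, 47]) cube([102, 20, 1029]);
translate([674, 120, 47]) cube([102, 20, 1029]);
translate([838, 120, 47]) cube([102, 20, 1029]);
translate([1002, 120, 47]) cube([102, 20, 1029]);
translate([1166, 120, 47]) cube([102, 20, 1029]);
translate([1330, 120, 47]) cube([102, 20, 1029]);
translate([1494, 120, 47]) cube([102, 20, 1029]);
translate([1658, 120, 47]) cube([102, 20, 1029]);
translate([1822, 120, 47]) cube([102, 20, 1029]);
translate([1986, 120, 47]) cube([102, 20, 1029]);


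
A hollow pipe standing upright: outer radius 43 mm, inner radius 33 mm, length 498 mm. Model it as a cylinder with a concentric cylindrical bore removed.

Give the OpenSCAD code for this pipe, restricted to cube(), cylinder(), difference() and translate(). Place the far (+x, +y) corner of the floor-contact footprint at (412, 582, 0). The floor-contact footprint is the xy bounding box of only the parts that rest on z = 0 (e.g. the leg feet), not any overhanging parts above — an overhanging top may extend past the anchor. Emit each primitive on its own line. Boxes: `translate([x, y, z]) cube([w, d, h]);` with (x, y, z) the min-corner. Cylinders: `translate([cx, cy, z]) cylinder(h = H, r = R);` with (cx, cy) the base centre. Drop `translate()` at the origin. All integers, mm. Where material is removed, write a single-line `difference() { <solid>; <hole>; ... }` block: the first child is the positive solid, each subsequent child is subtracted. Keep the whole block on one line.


difference() { translate([369, 539, 0]) cylinder(h = 498, r = 43); translate([369, 539, 0]) cylinder(h = 498, r = 33); }


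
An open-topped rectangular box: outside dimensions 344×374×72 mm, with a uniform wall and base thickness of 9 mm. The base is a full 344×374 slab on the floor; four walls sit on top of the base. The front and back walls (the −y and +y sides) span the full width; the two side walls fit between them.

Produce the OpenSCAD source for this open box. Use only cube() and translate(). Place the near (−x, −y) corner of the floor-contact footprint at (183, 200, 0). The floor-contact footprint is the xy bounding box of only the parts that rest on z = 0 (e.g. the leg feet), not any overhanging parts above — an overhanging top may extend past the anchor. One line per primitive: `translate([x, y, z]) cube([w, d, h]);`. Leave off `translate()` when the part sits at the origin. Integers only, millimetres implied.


translate([183, 200, 0]) cube([344, 374, 9]);
translate([183, 200, 9]) cube([344, 9, 63]);
translate([183, 565, 9]) cube([344, 9, 63]);
translate([183, 209, 9]) cube([9, 356, 63]);
translate([518, 209, 9]) cube([9, 356, 63]);


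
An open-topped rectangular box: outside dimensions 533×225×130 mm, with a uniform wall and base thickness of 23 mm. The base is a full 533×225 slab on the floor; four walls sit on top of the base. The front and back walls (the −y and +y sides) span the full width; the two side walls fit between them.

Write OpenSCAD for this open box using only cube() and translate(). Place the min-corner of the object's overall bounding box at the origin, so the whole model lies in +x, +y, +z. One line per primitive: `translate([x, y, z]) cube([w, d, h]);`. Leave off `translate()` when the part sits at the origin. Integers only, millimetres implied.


cube([533, 225, 23]);
translate([0, 0, 23]) cube([533, 23, 107]);
translate([0, 202, 23]) cube([533, 23, 107]);
translate([0, 23, 23]) cube([23, 179, 107]);
translate([510, 23, 23]) cube([23, 179, 107]);


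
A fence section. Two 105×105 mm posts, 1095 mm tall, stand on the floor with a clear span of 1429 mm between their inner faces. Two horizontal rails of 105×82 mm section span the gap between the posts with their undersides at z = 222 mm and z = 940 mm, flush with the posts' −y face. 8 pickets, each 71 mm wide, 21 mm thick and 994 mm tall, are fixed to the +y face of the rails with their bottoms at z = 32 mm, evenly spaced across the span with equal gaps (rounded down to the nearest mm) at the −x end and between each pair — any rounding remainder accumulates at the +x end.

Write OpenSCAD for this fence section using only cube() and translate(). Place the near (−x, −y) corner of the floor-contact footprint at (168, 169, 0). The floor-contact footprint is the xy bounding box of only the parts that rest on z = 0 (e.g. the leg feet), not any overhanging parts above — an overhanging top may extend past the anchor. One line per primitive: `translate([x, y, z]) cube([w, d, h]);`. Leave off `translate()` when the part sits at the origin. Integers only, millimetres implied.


translate([168, 169, 0]) cube([105, 105, 1095]);
translate([1702, 169, 0]) cube([105, 105, 1095]);
translate([273, 169, 222]) cube([1429, 105, 82]);
translate([273, 169, 940]) cube([1429, 105, 82]);
translate([368, 274, 32]) cube([71, 21, 994]);
translate([534, 274, 32]) cube([71, 21, 994]);
translate([700, 274, 32]) cube([71, 21, 994]);
translate([866, 274, 32]) cube([71, 21, 994]);
translate([1032, 274, 32]) cube([71, 21, 994]);
translate([1198, 274, 32]) cube([71, 21, 994]);
translate([1364, 274, 32]) cube([71, 21, 994]);
translate([1530, 274, 32]) cube([71, 21, 994]);


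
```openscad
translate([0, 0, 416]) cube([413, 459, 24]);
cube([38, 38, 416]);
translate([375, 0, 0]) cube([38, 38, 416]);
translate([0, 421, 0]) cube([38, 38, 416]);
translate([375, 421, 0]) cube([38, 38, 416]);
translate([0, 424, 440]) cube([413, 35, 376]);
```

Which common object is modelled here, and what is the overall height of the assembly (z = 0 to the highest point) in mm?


A chair. The overall height is 816 mm.

A slab on four corner posts with a tall panel at the back — a chair. The seat slab sits at z = 416 with thickness 24, and the 376 mm backrest starts at the seat top, so the overall height is 416 + 24 + 376 = 816 mm.


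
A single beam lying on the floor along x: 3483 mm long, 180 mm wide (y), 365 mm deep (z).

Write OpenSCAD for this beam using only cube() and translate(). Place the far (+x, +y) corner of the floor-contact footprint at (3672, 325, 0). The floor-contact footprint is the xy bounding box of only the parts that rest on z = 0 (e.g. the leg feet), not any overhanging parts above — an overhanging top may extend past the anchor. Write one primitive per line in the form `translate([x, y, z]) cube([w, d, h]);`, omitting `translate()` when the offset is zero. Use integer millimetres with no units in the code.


translate([189, 145, 0]) cube([3483, 180, 365]);


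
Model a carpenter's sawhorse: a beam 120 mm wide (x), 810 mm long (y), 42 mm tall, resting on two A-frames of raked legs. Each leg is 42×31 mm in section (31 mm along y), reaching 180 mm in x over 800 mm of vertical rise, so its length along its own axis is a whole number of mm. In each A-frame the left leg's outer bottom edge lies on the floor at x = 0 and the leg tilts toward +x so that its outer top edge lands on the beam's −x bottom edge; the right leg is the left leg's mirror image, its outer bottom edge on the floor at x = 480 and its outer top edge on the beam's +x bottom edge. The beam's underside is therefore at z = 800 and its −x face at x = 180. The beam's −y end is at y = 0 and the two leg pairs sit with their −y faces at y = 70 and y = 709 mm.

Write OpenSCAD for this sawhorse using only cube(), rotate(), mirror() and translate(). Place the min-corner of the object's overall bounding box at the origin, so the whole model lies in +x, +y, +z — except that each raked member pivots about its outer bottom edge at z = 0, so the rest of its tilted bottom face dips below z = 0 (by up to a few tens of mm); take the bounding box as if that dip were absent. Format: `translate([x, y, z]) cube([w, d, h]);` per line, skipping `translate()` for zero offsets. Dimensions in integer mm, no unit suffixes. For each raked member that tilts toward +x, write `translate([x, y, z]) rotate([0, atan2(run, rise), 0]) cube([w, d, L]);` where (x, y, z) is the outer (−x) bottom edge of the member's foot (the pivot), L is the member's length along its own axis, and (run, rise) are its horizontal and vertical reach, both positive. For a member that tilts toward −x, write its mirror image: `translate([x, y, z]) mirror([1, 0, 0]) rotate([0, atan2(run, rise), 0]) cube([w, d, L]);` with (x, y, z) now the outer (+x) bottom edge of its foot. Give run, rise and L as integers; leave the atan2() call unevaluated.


translate([180, 0, 800]) cube([120, 810, 42]);
translate([0, 70, 0]) rotate([0, atan2(180, 800), 0]) cube([42, 31, 820]);
translate([480, 70, 0]) mirror([1, 0, 0]) rotate([0, atan2(180, 800), 0]) cube([42, 31, 820]);
translate([0, 709, 0]) rotate([0, atan2(180, 800), 0]) cube([42, 31, 820]);
translate([480, 709, 0]) mirror([1, 0, 0]) rotate([0, atan2(180, 800), 0]) cube([42, 31, 820]);


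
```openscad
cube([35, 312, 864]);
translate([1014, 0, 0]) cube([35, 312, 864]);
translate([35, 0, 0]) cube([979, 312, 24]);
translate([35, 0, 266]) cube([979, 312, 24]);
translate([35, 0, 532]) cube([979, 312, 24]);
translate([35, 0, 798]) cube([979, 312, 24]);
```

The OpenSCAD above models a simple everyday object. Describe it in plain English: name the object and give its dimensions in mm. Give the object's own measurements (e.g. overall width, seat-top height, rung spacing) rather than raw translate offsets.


An open bookshelf. Two side panels, each 35 mm thick, 312 mm deep and 864 mm tall, stand 1049 mm apart (outside-to-outside). Between them sit 4 shelves, each 24 mm thick and 312 mm deep, spanning the full gap between the sides. The bottom shelf rests on the floor (its underside at z = 0) and the clear gap between one shelf's top and the next shelf's underside is 242 mm.


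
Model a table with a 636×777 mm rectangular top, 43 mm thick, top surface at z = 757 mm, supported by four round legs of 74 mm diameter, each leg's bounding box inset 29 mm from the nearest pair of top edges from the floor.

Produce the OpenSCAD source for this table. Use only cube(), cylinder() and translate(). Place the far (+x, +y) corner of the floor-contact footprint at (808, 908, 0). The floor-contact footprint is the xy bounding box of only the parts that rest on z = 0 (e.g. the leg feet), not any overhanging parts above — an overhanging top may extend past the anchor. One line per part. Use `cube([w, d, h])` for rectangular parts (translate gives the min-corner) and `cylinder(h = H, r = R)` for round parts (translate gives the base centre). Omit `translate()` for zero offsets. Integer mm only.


// leg_h = 757 - 43 = 714
translate([201, 160, 714]) cube([636, 777, 43]);
translate([267, 226, 0]) cylinder(h = 714, r = 37);
translate([771, 226, 0]) cylinder(h = 714, r = 37);
translate([267, 871, 0]) cylinder(h = 714, r = 37);
translate([771, 871, 0]) cylinder(h = 714, r = 37);
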